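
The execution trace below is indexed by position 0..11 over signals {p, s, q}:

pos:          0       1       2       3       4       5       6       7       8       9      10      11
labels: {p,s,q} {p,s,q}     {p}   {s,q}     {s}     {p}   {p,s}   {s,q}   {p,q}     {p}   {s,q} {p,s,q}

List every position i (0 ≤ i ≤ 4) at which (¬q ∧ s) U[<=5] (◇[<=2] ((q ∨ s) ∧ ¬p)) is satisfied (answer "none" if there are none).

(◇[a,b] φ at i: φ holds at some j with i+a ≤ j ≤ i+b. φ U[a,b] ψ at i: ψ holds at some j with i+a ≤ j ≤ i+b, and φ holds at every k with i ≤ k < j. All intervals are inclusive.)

1, 2, 3, 4

Evaluate at each i in [0,4]:
  i=0: ✗ (lhs fails at k=0 before rhs at j=1)
  i=1: ✓ (rhs at j=1)
  i=2: ✓ (rhs at j=2)
  i=3: ✓ (rhs at j=3)
  i=4: ✓ (rhs at j=4)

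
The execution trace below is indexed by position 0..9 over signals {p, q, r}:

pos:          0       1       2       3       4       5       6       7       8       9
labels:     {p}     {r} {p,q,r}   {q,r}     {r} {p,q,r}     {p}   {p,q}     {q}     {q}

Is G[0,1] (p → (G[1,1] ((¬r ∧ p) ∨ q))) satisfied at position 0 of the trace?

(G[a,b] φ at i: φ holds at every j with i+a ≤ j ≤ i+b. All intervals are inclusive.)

False

Check (p → (G[1,1] ((¬r ∧ p) ∨ q))) at every j in [0,1]:
  j=0: antecedent true; consequent fails at 1 → ✗
  j=1: antecedent false → ✓
Fails at j=0 → formula fails.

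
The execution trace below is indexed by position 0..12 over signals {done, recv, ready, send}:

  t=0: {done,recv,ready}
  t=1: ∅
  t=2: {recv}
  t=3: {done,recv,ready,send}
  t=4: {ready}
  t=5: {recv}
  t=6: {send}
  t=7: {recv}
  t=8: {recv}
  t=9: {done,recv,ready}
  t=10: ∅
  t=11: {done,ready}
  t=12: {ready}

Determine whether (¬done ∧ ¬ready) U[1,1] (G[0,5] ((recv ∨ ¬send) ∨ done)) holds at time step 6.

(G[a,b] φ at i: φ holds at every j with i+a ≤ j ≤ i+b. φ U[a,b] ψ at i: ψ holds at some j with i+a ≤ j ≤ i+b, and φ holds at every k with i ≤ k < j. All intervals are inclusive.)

Yes

Need some j in [7,7] with G[0,5] ((recv ∨ ¬send) ∨ done), and (¬done ∧ ¬ready) at every k in [6,j-1].
  j=7: G[0,5] ((recv ∨ ¬send) ∨ done) holds; (¬done ∧ ¬ready) holds at every k in [6,6] → satisfied.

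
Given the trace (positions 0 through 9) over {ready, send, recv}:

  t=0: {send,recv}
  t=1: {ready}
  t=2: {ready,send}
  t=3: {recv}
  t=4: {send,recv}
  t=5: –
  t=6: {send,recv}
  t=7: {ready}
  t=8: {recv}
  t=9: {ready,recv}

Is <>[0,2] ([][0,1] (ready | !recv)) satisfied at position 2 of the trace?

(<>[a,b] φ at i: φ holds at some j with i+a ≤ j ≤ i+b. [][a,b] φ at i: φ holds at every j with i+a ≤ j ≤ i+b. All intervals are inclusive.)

Does not hold

Check [][0,1] (ready | !recv) at each j in [2,4]:
  j=2: fails at 3
  j=3: fails at 3
  j=4: fails at 4
No position in the window satisfies it → formula fails.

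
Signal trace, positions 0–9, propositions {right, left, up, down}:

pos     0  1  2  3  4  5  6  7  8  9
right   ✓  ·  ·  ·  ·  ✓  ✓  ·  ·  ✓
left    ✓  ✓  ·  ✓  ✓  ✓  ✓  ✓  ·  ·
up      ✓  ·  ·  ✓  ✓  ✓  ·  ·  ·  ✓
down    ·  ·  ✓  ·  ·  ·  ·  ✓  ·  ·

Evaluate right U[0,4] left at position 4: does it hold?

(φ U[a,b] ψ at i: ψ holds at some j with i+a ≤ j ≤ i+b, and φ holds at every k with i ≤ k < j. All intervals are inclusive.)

Need some j in [4,8] with left, and right at every k in [4,j-1].
  j=4: left holds; no prefix to check → satisfied.

Holds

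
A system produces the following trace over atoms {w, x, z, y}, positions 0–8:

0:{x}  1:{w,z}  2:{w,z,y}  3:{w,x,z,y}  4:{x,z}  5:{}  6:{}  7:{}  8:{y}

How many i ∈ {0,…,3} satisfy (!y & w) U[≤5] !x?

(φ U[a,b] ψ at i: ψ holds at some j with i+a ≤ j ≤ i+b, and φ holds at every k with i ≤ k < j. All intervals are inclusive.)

Evaluate at each i in [0,3]:
  i=0: ✗ (lhs fails at k=0 before rhs at j=1)
  i=1: ✓ (rhs at j=1)
  i=2: ✓ (rhs at j=2)
  i=3: ✗ (lhs fails at k=3 before rhs at j=5)
Positions where it holds: {1, 2} → 2.

2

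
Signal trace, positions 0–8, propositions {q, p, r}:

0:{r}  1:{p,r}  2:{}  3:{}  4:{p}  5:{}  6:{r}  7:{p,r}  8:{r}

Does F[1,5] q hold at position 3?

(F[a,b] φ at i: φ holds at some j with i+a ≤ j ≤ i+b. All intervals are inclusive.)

No

Check q at each j in [4,8]:
  j=4: false
  j=5: false
  j=6: false
  j=7: false
  j=8: false
No position in the window satisfies it → formula fails.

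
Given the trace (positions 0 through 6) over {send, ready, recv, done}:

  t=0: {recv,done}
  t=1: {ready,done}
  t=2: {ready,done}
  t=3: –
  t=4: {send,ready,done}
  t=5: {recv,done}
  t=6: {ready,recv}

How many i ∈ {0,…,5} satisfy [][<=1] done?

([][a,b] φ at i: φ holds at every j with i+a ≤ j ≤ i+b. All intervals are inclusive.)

Evaluate at each i in [0,5]:
  i=0: ✓ (all of [0,1])
  i=1: ✓ (all of [1,2])
  i=2: ✗ (fails at j=3)
  i=3: ✗ (fails at j=3)
  i=4: ✓ (all of [4,5])
  i=5: ✗ (fails at j=6)
Positions where it holds: {0, 1, 4} → 3.

3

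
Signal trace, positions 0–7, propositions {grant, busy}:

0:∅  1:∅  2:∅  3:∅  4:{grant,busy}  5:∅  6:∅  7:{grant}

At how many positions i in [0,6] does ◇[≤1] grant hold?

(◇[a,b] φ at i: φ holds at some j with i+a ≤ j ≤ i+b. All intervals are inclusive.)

3

Evaluate at each i in [0,6]:
  i=0: ✗ (none in [0,1])
  i=1: ✗ (none in [1,2])
  i=2: ✗ (none in [2,3])
  i=3: ✓ (witness j=4)
  i=4: ✓ (witness j=4)
  i=5: ✗ (none in [5,6])
  i=6: ✓ (witness j=7)
Positions where it holds: {3, 4, 6} → 3.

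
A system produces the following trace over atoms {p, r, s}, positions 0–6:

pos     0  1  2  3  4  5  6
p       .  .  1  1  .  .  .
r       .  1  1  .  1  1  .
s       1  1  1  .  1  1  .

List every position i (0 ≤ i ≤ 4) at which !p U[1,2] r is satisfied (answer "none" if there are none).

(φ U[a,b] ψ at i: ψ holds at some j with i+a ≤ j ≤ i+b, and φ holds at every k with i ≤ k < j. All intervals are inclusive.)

Evaluate at each i in [0,4]:
  i=0: ✓ (rhs at j=1; lhs holds on [0,0])
  i=1: ✓ (rhs at j=2; lhs holds on [1,1])
  i=2: ✗ (lhs fails at k=2 before rhs at j=4)
  i=3: ✗ (lhs fails at k=3 before rhs at j=4)
  i=4: ✓ (rhs at j=5; lhs holds on [4,4])

0, 1, 4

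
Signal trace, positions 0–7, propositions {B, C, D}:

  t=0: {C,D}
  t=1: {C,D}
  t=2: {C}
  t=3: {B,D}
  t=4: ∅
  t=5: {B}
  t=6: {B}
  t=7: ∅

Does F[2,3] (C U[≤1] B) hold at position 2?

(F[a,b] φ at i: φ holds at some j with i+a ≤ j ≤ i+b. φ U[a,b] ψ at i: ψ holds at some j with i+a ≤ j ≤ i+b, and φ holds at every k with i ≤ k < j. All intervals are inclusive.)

Check (C U[≤1] B) at each j in [4,5]:
  j=4: fails
  j=5: holds
Found at j=5 → formula holds.

True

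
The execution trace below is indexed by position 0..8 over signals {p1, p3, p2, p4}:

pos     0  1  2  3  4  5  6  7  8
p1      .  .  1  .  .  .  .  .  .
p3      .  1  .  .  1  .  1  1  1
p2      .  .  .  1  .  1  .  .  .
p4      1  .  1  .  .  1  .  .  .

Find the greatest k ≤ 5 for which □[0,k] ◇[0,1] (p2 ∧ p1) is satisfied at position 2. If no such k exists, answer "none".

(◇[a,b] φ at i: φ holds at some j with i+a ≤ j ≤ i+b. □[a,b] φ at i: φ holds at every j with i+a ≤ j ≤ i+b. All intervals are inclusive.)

◇[0,1] (p2 ∧ p1) must hold from j=2 onward; find where it first fails.
  j=2: fails → no k works.

none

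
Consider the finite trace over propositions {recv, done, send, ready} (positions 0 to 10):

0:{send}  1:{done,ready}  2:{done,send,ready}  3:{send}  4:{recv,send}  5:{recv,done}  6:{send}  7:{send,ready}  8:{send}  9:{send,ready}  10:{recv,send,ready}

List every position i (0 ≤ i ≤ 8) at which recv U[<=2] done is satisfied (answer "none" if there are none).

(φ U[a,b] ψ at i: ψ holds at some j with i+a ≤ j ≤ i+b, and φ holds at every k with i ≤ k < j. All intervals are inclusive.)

Evaluate at each i in [0,8]:
  i=0: ✗ (lhs fails at k=0 before rhs at j=1)
  i=1: ✓ (rhs at j=1)
  i=2: ✓ (rhs at j=2)
  i=3: ✗ (lhs fails at k=3 before rhs at j=5)
  i=4: ✓ (rhs at j=5; lhs holds on [4,4])
  i=5: ✓ (rhs at j=5)
  i=6: ✗ (no rhs in [6,8])
  i=7: ✗ (no rhs in [7,9])
  i=8: ✗ (no rhs in [8,10])

1, 2, 4, 5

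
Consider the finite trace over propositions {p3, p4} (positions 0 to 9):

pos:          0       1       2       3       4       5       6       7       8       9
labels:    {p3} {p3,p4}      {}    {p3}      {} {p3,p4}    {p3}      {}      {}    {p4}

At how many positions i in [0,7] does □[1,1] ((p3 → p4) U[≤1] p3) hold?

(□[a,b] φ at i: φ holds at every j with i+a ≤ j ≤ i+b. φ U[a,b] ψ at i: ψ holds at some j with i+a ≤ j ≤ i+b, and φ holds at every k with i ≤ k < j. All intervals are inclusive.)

Evaluate at each i in [0,7]:
  i=0: ✓ (all of [1,1])
  i=1: ✓ (all of [2,2])
  i=2: ✓ (all of [3,3])
  i=3: ✓ (all of [4,4])
  i=4: ✓ (all of [5,5])
  i=5: ✓ (all of [6,6])
  i=6: ✗ (fails at j=7)
  i=7: ✗ (fails at j=8)
Positions where it holds: {0, 1, 2, 3, 4, 5} → 6.

6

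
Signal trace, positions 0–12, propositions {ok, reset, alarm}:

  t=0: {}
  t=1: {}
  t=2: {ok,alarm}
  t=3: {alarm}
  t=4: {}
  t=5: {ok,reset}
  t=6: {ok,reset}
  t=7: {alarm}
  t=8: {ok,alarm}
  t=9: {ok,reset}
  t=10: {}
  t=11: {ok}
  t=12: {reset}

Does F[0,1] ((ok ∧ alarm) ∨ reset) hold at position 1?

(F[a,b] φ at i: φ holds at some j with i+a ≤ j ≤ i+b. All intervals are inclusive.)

Check ((ok ∧ alarm) ∨ reset) at each j in [1,2]:
  j=1: false
  j=2: true
Found at j=2 → formula holds.

Holds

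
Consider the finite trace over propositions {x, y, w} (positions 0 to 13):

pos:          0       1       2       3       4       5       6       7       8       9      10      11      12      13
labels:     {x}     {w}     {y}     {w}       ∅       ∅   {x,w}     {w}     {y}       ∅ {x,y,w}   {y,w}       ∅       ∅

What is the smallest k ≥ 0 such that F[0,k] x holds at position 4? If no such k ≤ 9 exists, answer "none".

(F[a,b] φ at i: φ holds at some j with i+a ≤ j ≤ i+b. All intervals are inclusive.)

Scan j = 4,5,… for x:
  j=4: fails
  j=5: fails
  j=6: holds
First hit at j=6, so smallest k = 6-4 = 2.

2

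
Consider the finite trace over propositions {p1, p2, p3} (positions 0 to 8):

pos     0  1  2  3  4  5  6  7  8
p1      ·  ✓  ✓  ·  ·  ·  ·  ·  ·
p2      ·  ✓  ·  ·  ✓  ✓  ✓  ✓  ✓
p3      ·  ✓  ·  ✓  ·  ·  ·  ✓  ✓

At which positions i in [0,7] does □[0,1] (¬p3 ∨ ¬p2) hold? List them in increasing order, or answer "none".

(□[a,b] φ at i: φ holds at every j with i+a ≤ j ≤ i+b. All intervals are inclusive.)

Evaluate at each i in [0,7]:
  i=0: ✗ (fails at j=1)
  i=1: ✗ (fails at j=1)
  i=2: ✓ (all of [2,3])
  i=3: ✓ (all of [3,4])
  i=4: ✓ (all of [4,5])
  i=5: ✓ (all of [5,6])
  i=6: ✗ (fails at j=7)
  i=7: ✗ (fails at j=7)

2, 3, 4, 5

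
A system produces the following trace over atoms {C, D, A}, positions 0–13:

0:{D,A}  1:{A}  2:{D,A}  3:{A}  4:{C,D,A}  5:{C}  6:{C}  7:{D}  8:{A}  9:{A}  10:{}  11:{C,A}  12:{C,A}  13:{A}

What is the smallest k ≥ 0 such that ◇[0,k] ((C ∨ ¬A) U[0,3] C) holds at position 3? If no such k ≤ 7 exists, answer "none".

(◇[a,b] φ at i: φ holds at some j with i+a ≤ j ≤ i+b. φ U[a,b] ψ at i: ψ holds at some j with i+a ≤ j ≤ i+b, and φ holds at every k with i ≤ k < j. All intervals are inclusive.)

1

Scan j = 3,4,… for ((C ∨ ¬A) U[0,3] C):
  j=3: fails
  j=4: holds
First hit at j=4, so smallest k = 4-3 = 1.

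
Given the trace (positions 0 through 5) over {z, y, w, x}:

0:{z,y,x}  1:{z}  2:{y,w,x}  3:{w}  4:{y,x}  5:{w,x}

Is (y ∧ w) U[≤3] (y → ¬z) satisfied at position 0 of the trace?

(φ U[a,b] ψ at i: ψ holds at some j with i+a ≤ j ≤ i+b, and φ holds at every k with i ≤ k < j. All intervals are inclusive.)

False

Need some j in [0,3] with (y → ¬z), and (y ∧ w) at every k in [0,j-1].
  j=0: (y → ¬z) false.
  j=1: (y → ¬z) holds, but (y ∧ w) fails at k=0 → not this j.
  j=2: (y → ¬z) holds, but (y ∧ w) fails at k=0 → not this j.
  j=3: (y → ¬z) holds, but (y ∧ w) fails at k=0 → not this j.
No j in the window works → until fails.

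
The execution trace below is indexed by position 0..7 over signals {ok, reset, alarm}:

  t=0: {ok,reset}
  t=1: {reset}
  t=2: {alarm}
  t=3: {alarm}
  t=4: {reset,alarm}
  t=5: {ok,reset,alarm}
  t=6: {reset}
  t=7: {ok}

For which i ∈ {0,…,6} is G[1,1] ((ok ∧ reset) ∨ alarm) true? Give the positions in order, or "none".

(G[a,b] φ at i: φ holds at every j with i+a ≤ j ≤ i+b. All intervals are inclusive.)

1, 2, 3, 4

Evaluate at each i in [0,6]:
  i=0: ✗ (fails at j=1)
  i=1: ✓ (all of [2,2])
  i=2: ✓ (all of [3,3])
  i=3: ✓ (all of [4,4])
  i=4: ✓ (all of [5,5])
  i=5: ✗ (fails at j=6)
  i=6: ✗ (fails at j=7)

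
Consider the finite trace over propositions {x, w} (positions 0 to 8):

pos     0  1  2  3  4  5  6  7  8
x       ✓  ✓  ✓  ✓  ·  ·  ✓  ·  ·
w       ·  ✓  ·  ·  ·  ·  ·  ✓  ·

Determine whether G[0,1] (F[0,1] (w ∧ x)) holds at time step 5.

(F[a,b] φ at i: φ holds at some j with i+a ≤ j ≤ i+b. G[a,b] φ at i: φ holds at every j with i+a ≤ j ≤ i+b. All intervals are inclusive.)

Check F[0,1] (w ∧ x) at every j in [5,6]:
  j=5: fails (none in [5,6])
  j=6: fails (none in [6,7])
Fails at j=5 → formula fails.

No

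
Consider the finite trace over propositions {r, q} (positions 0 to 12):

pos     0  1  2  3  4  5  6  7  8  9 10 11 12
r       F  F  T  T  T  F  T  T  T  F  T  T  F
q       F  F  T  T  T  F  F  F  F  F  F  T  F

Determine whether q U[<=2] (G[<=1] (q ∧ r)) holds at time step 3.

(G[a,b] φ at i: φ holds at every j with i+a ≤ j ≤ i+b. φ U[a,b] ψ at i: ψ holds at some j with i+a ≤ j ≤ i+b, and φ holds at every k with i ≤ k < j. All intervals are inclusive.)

Need some j in [3,5] with G[<=1] (q ∧ r), and q at every k in [3,j-1].
  j=3: G[<=1] (q ∧ r) holds; no prefix to check → satisfied.

Holds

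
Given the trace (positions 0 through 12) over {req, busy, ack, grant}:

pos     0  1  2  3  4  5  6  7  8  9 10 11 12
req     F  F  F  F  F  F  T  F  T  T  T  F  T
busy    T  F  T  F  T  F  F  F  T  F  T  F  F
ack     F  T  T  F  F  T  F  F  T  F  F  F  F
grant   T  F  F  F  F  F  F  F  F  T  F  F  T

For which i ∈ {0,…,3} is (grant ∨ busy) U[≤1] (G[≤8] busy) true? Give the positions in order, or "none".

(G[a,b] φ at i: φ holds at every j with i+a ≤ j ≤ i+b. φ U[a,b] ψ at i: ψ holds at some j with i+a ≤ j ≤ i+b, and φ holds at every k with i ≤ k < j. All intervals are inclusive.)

Evaluate at each i in [0,3]:
  i=0: ✗ (no rhs in [0,1])
  i=1: ✗ (no rhs in [1,2])
  i=2: ✗ (no rhs in [2,3])
  i=3: ✗ (no rhs in [3,4])

none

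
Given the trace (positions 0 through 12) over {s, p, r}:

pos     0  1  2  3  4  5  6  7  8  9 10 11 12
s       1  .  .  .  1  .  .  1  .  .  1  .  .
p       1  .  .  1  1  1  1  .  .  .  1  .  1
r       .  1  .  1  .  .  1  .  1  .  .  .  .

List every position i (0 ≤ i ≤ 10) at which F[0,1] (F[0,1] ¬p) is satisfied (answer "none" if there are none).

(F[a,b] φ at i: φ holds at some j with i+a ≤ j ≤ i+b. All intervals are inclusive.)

0, 1, 2, 5, 6, 7, 8, 9, 10

Evaluate at each i in [0,10]:
  i=0: ✓ (witness j=0)
  i=1: ✓ (witness j=1)
  i=2: ✓ (witness j=2)
  i=3: ✗ (none in [3,4])
  i=4: ✗ (none in [4,5])
  i=5: ✓ (witness j=6)
  i=6: ✓ (witness j=6)
  i=7: ✓ (witness j=7)
  i=8: ✓ (witness j=8)
  i=9: ✓ (witness j=9)
  i=10: ✓ (witness j=10)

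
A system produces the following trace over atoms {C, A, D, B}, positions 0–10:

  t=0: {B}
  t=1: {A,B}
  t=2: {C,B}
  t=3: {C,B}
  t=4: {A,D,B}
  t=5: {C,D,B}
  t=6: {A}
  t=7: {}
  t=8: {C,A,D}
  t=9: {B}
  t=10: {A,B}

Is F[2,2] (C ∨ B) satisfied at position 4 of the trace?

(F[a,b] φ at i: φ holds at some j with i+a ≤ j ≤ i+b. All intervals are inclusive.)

Check (C ∨ B) at each j in [6,6]:
  j=6: false
No position in the window satisfies it → formula fails.

No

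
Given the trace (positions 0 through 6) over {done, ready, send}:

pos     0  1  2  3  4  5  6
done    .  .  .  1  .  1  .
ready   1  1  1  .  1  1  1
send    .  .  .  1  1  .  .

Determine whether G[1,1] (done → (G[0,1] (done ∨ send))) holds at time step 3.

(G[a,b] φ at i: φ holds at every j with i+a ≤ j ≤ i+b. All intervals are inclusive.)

Check (done → (G[0,1] (done ∨ send))) at every j in [4,4]:
  j=4: antecedent false → ✓
All positions satisfy it → formula holds.

Holds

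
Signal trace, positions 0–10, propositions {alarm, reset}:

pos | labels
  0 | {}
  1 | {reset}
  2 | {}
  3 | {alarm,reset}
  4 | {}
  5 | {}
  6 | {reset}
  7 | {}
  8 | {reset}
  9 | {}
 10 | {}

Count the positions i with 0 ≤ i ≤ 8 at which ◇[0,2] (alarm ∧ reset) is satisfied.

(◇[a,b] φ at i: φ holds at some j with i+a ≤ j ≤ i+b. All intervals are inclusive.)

3

Evaluate at each i in [0,8]:
  i=0: ✗ (none in [0,2])
  i=1: ✓ (witness j=3)
  i=2: ✓ (witness j=3)
  i=3: ✓ (witness j=3)
  i=4: ✗ (none in [4,6])
  i=5: ✗ (none in [5,7])
  i=6: ✗ (none in [6,8])
  i=7: ✗ (none in [7,9])
  i=8: ✗ (none in [8,10])
Positions where it holds: {1, 2, 3} → 3.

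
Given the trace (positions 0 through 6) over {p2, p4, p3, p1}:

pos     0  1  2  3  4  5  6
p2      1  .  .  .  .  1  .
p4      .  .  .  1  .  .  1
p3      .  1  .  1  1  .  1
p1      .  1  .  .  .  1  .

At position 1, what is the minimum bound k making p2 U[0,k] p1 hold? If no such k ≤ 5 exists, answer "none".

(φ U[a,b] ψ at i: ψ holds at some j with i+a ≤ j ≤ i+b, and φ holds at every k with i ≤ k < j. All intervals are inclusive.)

Need earliest j ≥ 1 with p1, and p2 at every k in [1,j-1].
  j=1: rhs holds (empty prefix). k = 0.

0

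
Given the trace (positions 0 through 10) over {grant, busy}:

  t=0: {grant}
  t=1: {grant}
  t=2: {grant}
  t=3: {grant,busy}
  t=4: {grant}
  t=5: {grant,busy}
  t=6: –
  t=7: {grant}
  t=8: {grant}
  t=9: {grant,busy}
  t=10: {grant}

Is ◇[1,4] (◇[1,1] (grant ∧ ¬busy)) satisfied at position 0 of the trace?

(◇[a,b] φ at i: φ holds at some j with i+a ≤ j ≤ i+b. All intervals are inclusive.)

Holds

Check ◇[1,1] (grant ∧ ¬busy) at each j in [1,4]:
  j=1: holds (witness at 2)
  j=2: fails (none in [3,3])
  j=3: holds (witness at 4)
  j=4: fails (none in [5,5])
Found at j=1 → formula holds.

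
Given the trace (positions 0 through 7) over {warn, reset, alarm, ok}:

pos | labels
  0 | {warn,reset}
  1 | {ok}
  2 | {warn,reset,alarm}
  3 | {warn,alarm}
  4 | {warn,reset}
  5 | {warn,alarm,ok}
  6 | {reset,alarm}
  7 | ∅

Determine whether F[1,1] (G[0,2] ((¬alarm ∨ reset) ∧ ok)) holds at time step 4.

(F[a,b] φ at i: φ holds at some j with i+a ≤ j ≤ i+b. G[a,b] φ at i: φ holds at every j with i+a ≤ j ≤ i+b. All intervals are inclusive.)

Check G[0,2] ((¬alarm ∨ reset) ∧ ok) at each j in [5,5]:
  j=5: fails at 5
No position in the window satisfies it → formula fails.

Does not hold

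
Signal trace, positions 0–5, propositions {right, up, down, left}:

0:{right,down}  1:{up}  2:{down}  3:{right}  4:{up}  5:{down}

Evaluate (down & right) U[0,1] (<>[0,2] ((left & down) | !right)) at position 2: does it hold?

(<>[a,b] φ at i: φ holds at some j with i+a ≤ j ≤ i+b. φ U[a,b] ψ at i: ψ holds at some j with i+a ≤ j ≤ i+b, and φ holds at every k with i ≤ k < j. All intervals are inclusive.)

Holds

Need some j in [2,3] with <>[0,2] ((left & down) | !right), and (down & right) at every k in [2,j-1].
  j=2: <>[0,2] ((left & down) | !right) holds; no prefix to check → satisfied.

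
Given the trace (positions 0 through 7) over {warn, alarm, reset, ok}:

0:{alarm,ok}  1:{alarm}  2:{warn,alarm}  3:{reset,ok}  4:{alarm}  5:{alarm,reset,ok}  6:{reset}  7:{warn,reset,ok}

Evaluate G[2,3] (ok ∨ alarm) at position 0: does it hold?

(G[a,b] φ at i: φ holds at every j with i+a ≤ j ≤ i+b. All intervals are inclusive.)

Holds

Check (ok ∨ alarm) at every j in [2,3]:
  j=2: true
  j=3: true
All positions satisfy it → formula holds.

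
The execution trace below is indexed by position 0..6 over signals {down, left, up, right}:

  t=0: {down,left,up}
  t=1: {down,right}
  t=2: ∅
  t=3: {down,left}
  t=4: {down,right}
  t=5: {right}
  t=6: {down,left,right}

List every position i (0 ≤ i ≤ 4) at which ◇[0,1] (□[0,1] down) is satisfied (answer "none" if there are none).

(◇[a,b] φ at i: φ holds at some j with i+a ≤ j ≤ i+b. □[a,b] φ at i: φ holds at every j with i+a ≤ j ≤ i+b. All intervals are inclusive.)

0, 2, 3

Evaluate at each i in [0,4]:
  i=0: ✓ (witness j=0)
  i=1: ✗ (none in [1,2])
  i=2: ✓ (witness j=3)
  i=3: ✓ (witness j=3)
  i=4: ✗ (none in [4,5])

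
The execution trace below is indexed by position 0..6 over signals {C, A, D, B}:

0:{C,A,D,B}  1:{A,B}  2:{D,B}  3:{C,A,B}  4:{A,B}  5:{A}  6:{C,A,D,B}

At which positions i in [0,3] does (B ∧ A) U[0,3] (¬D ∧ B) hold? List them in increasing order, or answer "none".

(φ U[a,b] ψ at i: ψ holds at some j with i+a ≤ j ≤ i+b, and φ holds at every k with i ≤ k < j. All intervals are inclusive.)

0, 1, 3

Evaluate at each i in [0,3]:
  i=0: ✓ (rhs at j=1; lhs holds on [0,0])
  i=1: ✓ (rhs at j=1)
  i=2: ✗ (lhs fails at k=2 before rhs at j=3)
  i=3: ✓ (rhs at j=3)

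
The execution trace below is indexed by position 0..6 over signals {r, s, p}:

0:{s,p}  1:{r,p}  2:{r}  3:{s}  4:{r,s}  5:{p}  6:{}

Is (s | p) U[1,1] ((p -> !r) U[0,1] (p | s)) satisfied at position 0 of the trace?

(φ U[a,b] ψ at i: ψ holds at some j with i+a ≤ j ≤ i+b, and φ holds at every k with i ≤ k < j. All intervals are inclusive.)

True

Need some j in [1,1] with ((p -> !r) U[0,1] (p | s)), and (s | p) at every k in [0,j-1].
  j=1: ((p -> !r) U[0,1] (p | s)) holds; (s | p) holds at every k in [0,0] → satisfied.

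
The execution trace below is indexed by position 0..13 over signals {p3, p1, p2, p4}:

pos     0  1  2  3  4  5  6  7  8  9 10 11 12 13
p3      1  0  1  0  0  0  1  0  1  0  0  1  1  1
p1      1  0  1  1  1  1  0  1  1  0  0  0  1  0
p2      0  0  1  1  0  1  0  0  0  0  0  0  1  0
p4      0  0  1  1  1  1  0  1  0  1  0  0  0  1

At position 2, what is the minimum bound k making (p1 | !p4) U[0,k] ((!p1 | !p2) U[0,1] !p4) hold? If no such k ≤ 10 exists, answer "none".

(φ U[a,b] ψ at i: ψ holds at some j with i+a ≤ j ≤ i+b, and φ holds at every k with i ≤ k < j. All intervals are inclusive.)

4

Need earliest j ≥ 2 with ((!p1 | !p2) U[0,1] !p4), and (p1 | !p4) at every k in [2,j-1].
  j=2: rhs fails.
  j=3: rhs fails.
  j=4: rhs fails.
  j=5: rhs fails.
  j=6: rhs holds; lhs holds on [2,5]. k = 4.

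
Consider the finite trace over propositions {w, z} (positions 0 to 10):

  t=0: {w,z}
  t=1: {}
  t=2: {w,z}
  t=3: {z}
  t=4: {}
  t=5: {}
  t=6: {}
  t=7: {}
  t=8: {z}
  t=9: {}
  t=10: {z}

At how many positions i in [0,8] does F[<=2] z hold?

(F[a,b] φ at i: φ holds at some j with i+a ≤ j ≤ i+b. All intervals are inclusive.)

7

Evaluate at each i in [0,8]:
  i=0: ✓ (witness j=0)
  i=1: ✓ (witness j=2)
  i=2: ✓ (witness j=2)
  i=3: ✓ (witness j=3)
  i=4: ✗ (none in [4,6])
  i=5: ✗ (none in [5,7])
  i=6: ✓ (witness j=8)
  i=7: ✓ (witness j=8)
  i=8: ✓ (witness j=8)
Positions where it holds: {0, 1, 2, 3, 6, 7, 8} → 7.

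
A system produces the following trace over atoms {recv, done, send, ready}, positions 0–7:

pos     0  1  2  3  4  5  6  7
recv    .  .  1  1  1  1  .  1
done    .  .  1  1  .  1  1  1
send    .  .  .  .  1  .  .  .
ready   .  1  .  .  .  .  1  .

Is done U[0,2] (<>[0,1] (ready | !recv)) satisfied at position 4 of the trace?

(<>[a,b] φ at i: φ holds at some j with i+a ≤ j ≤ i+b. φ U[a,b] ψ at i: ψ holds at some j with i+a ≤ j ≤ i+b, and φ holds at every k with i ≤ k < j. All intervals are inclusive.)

False

Need some j in [4,6] with <>[0,1] (ready | !recv), and done at every k in [4,j-1].
  j=4: <>[0,1] (ready | !recv) — fails (none in [4,5]).
  j=5: <>[0,1] (ready | !recv) holds, but done fails at k=4 → not this j.
  j=6: <>[0,1] (ready | !recv) holds, but done fails at k=4 → not this j.
No j in the window works → until fails.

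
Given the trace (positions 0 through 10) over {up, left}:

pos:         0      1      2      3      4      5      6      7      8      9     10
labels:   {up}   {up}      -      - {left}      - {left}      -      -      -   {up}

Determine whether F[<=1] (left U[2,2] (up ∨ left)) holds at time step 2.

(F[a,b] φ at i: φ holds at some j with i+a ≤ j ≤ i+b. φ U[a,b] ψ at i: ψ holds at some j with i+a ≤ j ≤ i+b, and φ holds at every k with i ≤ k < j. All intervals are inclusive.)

Check (left U[2,2] (up ∨ left)) at each j in [2,3]:
  j=2: fails
  j=3: fails
No position in the window satisfies it → formula fails.

No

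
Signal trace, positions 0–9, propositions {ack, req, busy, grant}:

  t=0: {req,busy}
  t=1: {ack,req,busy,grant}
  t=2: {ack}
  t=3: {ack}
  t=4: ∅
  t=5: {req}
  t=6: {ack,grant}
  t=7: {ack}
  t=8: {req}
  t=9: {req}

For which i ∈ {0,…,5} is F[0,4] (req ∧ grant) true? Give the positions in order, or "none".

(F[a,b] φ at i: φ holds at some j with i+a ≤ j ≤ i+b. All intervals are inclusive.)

Evaluate at each i in [0,5]:
  i=0: ✓ (witness j=1)
  i=1: ✓ (witness j=1)
  i=2: ✗ (none in [2,6])
  i=3: ✗ (none in [3,7])
  i=4: ✗ (none in [4,8])
  i=5: ✗ (none in [5,9])

0, 1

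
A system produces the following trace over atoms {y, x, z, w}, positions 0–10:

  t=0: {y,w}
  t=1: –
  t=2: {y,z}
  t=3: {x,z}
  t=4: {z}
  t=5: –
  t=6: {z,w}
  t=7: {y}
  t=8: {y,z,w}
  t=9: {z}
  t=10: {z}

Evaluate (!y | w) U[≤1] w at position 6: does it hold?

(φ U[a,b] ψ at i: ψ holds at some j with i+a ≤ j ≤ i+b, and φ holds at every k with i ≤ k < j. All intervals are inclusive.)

Need some j in [6,7] with w, and (!y | w) at every k in [6,j-1].
  j=6: w holds; no prefix to check → satisfied.

Holds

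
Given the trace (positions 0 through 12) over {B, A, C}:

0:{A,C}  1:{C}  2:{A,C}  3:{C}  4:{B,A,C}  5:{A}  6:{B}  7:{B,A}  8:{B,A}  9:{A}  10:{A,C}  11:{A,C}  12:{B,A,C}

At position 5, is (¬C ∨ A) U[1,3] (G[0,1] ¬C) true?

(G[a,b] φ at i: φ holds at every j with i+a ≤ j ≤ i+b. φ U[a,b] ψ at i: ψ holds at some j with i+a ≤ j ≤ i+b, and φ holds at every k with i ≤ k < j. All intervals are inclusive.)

Holds

Need some j in [6,8] with G[0,1] ¬C, and (¬C ∨ A) at every k in [5,j-1].
  j=6: G[0,1] ¬C holds; (¬C ∨ A) holds at every k in [5,5] → satisfied.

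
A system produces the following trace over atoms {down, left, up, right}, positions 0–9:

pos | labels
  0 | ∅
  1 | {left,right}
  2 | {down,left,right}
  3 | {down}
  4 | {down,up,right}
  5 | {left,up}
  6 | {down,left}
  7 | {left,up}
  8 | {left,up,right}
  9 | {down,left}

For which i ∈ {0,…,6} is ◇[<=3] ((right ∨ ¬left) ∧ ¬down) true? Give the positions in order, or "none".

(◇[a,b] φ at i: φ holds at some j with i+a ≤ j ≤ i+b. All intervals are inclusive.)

0, 1, 5, 6

Evaluate at each i in [0,6]:
  i=0: ✓ (witness j=0)
  i=1: ✓ (witness j=1)
  i=2: ✗ (none in [2,5])
  i=3: ✗ (none in [3,6])
  i=4: ✗ (none in [4,7])
  i=5: ✓ (witness j=8)
  i=6: ✓ (witness j=8)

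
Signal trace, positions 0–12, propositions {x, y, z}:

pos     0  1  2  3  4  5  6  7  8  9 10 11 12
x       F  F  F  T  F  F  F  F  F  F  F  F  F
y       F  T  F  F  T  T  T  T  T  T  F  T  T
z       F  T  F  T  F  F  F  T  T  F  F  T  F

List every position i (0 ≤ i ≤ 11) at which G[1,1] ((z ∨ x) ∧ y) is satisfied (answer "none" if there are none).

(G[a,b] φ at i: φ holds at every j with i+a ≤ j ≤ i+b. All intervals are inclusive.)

Evaluate at each i in [0,11]:
  i=0: ✓ (all of [1,1])
  i=1: ✗ (fails at j=2)
  i=2: ✗ (fails at j=3)
  i=3: ✗ (fails at j=4)
  i=4: ✗ (fails at j=5)
  i=5: ✗ (fails at j=6)
  i=6: ✓ (all of [7,7])
  i=7: ✓ (all of [8,8])
  i=8: ✗ (fails at j=9)
  i=9: ✗ (fails at j=10)
  i=10: ✓ (all of [11,11])
  i=11: ✗ (fails at j=12)

0, 6, 7, 10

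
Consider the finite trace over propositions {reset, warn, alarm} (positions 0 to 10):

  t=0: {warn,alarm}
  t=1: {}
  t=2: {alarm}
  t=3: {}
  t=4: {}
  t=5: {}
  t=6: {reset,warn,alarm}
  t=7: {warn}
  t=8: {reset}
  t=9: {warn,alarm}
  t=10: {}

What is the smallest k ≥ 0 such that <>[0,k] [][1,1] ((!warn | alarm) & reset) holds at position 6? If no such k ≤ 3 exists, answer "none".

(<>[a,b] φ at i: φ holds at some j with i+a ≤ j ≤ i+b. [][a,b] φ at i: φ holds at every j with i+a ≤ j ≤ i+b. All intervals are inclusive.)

1

Scan j = 6,7,… for [][1,1] ((!warn | alarm) & reset):
  j=6: fails
  j=7: holds
First hit at j=7, so smallest k = 7-6 = 1.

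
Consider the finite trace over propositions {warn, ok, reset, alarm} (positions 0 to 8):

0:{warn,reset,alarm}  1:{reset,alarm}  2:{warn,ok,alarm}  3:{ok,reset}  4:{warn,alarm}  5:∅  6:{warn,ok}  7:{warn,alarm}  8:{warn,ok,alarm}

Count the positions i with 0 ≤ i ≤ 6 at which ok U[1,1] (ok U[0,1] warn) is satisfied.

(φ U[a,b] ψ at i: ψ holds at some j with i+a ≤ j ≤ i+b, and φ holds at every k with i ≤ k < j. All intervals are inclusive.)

3

Evaluate at each i in [0,6]:
  i=0: ✗ (no rhs in [1,1])
  i=1: ✗ (lhs fails at k=1 before rhs at j=2)
  i=2: ✓ (rhs at j=3; lhs holds on [2,2])
  i=3: ✓ (rhs at j=4; lhs holds on [3,3])
  i=4: ✗ (no rhs in [5,5])
  i=5: ✗ (lhs fails at k=5 before rhs at j=6)
  i=6: ✓ (rhs at j=7; lhs holds on [6,6])
Positions where it holds: {2, 3, 6} → 3.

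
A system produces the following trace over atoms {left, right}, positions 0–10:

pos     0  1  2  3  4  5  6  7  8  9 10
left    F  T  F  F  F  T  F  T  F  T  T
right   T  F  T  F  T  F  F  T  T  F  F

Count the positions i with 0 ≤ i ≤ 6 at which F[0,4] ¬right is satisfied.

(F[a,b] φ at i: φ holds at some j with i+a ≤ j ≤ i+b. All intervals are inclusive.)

Evaluate at each i in [0,6]:
  i=0: ✓ (witness j=1)
  i=1: ✓ (witness j=1)
  i=2: ✓ (witness j=3)
  i=3: ✓ (witness j=3)
  i=4: ✓ (witness j=5)
  i=5: ✓ (witness j=5)
  i=6: ✓ (witness j=6)
Positions where it holds: {0, 1, 2, 3, 4, 5, 6} → 7.

7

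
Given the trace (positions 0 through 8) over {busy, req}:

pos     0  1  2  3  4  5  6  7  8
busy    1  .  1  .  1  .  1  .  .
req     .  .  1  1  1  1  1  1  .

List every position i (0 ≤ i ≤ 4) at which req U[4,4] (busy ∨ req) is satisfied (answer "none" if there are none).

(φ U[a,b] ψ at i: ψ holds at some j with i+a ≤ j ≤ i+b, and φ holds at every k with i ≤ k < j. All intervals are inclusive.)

2, 3

Evaluate at each i in [0,4]:
  i=0: ✗ (lhs fails at k=0 before rhs at j=4)
  i=1: ✗ (lhs fails at k=1 before rhs at j=5)
  i=2: ✓ (rhs at j=6; lhs holds on [2,5])
  i=3: ✓ (rhs at j=7; lhs holds on [3,6])
  i=4: ✗ (no rhs in [8,8])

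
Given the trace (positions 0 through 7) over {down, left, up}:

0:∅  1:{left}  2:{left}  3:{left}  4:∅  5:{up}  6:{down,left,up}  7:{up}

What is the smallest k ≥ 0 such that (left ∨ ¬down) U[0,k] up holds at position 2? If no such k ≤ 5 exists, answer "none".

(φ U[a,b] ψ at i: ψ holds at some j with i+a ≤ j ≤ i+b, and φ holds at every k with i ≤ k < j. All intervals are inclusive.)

Need earliest j ≥ 2 with up, and (left ∨ ¬down) at every k in [2,j-1].
  j=2: rhs fails.
  j=3: rhs fails.
  j=4: rhs fails.
  j=5: rhs holds; lhs holds on [2,4]. k = 3.

3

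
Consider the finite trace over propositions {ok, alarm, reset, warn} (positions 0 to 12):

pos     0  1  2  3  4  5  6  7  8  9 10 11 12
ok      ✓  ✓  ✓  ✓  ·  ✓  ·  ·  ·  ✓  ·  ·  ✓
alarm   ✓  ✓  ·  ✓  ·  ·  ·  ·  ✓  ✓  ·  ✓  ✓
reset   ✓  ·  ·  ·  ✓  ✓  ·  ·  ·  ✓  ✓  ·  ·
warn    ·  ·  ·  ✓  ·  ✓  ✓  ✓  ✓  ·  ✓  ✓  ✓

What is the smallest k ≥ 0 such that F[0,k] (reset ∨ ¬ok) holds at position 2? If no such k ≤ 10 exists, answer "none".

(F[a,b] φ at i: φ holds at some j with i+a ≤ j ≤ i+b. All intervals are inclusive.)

2

Scan j = 2,3,… for (reset ∨ ¬ok):
  j=2: fails
  j=3: fails
  j=4: holds
First hit at j=4, so smallest k = 4-2 = 2.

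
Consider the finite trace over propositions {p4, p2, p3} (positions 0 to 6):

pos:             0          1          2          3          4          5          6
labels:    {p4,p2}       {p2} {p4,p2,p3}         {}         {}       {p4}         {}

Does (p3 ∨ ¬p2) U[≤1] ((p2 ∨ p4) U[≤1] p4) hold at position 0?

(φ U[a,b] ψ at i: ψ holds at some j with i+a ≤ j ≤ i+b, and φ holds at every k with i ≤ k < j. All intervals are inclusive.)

Need some j in [0,1] with ((p2 ∨ p4) U[≤1] p4), and (p3 ∨ ¬p2) at every k in [0,j-1].
  j=0: ((p2 ∨ p4) U[≤1] p4) holds; no prefix to check → satisfied.

Yes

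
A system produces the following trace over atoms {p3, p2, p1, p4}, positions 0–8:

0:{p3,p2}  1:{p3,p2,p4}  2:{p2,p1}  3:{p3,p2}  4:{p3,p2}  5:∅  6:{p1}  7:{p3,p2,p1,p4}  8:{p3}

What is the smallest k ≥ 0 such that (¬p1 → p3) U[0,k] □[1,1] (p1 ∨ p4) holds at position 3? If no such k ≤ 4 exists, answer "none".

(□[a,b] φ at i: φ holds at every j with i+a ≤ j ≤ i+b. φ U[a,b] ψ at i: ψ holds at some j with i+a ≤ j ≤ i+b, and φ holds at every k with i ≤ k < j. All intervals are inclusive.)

Need earliest j ≥ 3 with □[1,1] (p1 ∨ p4), and (¬p1 → p3) at every k in [3,j-1].
  j=3: rhs fails.
  j=4: rhs fails.
  j=5: rhs holds; lhs holds on [3,4]. k = 2.

2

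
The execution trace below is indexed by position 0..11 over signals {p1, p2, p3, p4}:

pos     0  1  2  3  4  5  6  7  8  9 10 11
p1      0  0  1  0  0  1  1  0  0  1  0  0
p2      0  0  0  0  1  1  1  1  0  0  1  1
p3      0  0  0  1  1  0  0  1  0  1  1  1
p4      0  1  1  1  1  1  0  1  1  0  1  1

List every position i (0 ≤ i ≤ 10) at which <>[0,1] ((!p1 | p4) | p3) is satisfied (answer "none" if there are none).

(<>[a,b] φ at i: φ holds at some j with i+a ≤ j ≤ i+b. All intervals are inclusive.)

0, 1, 2, 3, 4, 5, 6, 7, 8, 9, 10

Evaluate at each i in [0,10]:
  i=0: ✓ (witness j=0)
  i=1: ✓ (witness j=1)
  i=2: ✓ (witness j=2)
  i=3: ✓ (witness j=3)
  i=4: ✓ (witness j=4)
  i=5: ✓ (witness j=5)
  i=6: ✓ (witness j=7)
  i=7: ✓ (witness j=7)
  i=8: ✓ (witness j=8)
  i=9: ✓ (witness j=9)
  i=10: ✓ (witness j=10)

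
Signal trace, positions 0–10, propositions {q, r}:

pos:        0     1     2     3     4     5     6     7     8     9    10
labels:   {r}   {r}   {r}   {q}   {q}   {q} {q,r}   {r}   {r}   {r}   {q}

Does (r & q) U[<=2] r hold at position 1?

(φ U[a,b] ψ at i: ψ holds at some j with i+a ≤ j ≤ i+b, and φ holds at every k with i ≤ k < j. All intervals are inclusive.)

Holds

Need some j in [1,3] with r, and (r & q) at every k in [1,j-1].
  j=1: r holds; no prefix to check → satisfied.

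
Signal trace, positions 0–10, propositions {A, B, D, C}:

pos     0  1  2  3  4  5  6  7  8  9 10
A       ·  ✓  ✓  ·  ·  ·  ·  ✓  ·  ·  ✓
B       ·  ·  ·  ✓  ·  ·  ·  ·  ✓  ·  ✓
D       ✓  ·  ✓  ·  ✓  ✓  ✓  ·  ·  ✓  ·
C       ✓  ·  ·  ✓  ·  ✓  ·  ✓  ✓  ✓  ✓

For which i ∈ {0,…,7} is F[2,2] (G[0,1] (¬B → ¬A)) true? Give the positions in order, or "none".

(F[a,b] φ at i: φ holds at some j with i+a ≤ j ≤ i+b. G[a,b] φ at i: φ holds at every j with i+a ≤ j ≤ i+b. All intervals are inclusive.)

1, 2, 3, 6, 7

Evaluate at each i in [0,7]:
  i=0: ✗ (none in [2,2])
  i=1: ✓ (witness j=3)
  i=2: ✓ (witness j=4)
  i=3: ✓ (witness j=5)
  i=4: ✗ (none in [6,6])
  i=5: ✗ (none in [7,7])
  i=6: ✓ (witness j=8)
  i=7: ✓ (witness j=9)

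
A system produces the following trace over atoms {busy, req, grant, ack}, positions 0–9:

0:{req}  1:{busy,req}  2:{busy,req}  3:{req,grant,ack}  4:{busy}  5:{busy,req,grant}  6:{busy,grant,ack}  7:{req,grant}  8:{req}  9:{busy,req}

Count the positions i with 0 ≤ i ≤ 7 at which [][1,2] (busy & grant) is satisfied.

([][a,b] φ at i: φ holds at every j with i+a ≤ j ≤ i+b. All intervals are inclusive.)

Evaluate at each i in [0,7]:
  i=0: ✗ (fails at j=1)
  i=1: ✗ (fails at j=2)
  i=2: ✗ (fails at j=3)
  i=3: ✗ (fails at j=4)
  i=4: ✓ (all of [5,6])
  i=5: ✗ (fails at j=7)
  i=6: ✗ (fails at j=7)
  i=7: ✗ (fails at j=8)
Positions where it holds: {4} → 1.

1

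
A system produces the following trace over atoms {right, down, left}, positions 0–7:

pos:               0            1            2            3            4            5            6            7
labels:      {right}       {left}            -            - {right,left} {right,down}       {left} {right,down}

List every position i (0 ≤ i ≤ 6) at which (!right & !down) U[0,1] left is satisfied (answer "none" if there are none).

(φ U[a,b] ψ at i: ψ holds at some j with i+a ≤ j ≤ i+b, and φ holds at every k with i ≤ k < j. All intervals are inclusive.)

1, 3, 4, 6

Evaluate at each i in [0,6]:
  i=0: ✗ (lhs fails at k=0 before rhs at j=1)
  i=1: ✓ (rhs at j=1)
  i=2: ✗ (no rhs in [2,3])
  i=3: ✓ (rhs at j=4; lhs holds on [3,3])
  i=4: ✓ (rhs at j=4)
  i=5: ✗ (lhs fails at k=5 before rhs at j=6)
  i=6: ✓ (rhs at j=6)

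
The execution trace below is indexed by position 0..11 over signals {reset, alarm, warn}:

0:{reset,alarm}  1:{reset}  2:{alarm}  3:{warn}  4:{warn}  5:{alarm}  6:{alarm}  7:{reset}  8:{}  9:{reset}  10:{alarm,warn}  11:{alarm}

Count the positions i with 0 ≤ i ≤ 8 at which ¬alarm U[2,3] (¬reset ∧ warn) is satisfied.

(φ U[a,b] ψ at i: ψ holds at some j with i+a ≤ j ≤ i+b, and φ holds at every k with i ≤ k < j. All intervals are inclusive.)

2

Evaluate at each i in [0,8]:
  i=0: ✗ (lhs fails at k=0 before rhs at j=3)
  i=1: ✗ (lhs fails at k=2 before rhs at j=3)
  i=2: ✗ (lhs fails at k=2 before rhs at j=4)
  i=3: ✗ (no rhs in [5,6])
  i=4: ✗ (no rhs in [6,7])
  i=5: ✗ (no rhs in [7,8])
  i=6: ✗ (no rhs in [8,9])
  i=7: ✓ (rhs at j=10; lhs holds on [7,9])
  i=8: ✓ (rhs at j=10; lhs holds on [8,9])
Positions where it holds: {7, 8} → 2.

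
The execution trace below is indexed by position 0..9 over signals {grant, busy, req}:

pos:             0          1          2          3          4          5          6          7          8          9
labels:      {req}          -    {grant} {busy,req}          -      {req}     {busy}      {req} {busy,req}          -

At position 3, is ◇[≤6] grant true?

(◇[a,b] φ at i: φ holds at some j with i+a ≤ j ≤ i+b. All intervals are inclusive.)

No

Check grant at each j in [3,9]:
  j=3: false
  j=4: false
  j=5: false
  j=6: false
  j=7: false
  j=8: false
  j=9: false
No position in the window satisfies it → formula fails.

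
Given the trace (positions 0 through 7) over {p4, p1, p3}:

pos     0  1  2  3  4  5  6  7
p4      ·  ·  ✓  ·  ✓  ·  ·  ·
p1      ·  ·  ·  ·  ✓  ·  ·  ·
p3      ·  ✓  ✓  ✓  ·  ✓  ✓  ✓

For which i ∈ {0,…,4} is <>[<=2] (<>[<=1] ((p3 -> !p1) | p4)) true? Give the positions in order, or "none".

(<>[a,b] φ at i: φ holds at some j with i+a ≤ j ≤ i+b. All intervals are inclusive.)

Evaluate at each i in [0,4]:
  i=0: ✓ (witness j=0)
  i=1: ✓ (witness j=1)
  i=2: ✓ (witness j=2)
  i=3: ✓ (witness j=3)
  i=4: ✓ (witness j=4)

0, 1, 2, 3, 4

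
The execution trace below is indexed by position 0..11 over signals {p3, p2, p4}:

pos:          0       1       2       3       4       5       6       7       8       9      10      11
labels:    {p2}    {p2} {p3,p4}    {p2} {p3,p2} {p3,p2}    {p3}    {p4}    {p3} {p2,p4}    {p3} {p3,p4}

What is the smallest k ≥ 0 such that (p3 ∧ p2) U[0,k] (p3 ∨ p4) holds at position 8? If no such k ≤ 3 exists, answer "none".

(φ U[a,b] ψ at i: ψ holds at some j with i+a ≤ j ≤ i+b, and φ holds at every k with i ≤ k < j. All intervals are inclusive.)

Need earliest j ≥ 8 with (p3 ∨ p4), and (p3 ∧ p2) at every k in [8,j-1].
  j=8: rhs holds (empty prefix). k = 0.

0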